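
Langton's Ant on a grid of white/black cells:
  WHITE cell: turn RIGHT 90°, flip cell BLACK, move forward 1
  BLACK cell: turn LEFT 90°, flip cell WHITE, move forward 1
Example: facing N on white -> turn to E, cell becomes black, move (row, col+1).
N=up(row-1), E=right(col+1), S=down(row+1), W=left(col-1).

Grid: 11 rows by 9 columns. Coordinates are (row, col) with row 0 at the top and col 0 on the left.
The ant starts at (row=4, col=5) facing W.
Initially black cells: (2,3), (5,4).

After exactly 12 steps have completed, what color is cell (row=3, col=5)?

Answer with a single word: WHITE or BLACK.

Step 1: on WHITE (4,5): turn R to N, flip to black, move to (3,5). |black|=3
Step 2: on WHITE (3,5): turn R to E, flip to black, move to (3,6). |black|=4
Step 3: on WHITE (3,6): turn R to S, flip to black, move to (4,6). |black|=5
Step 4: on WHITE (4,6): turn R to W, flip to black, move to (4,5). |black|=6
Step 5: on BLACK (4,5): turn L to S, flip to white, move to (5,5). |black|=5
Step 6: on WHITE (5,5): turn R to W, flip to black, move to (5,4). |black|=6
Step 7: on BLACK (5,4): turn L to S, flip to white, move to (6,4). |black|=5
Step 8: on WHITE (6,4): turn R to W, flip to black, move to (6,3). |black|=6
Step 9: on WHITE (6,3): turn R to N, flip to black, move to (5,3). |black|=7
Step 10: on WHITE (5,3): turn R to E, flip to black, move to (5,4). |black|=8
Step 11: on WHITE (5,4): turn R to S, flip to black, move to (6,4). |black|=9
Step 12: on BLACK (6,4): turn L to E, flip to white, move to (6,5). |black|=8

Answer: BLACK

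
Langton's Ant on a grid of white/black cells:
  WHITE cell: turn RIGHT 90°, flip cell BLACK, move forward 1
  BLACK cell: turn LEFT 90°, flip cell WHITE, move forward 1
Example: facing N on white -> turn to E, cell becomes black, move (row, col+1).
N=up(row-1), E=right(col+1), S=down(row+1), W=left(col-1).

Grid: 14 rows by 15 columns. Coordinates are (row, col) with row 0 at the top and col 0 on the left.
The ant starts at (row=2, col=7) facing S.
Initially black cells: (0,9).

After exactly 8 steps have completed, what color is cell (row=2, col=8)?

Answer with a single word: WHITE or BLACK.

Answer: BLACK

Derivation:
Step 1: on WHITE (2,7): turn R to W, flip to black, move to (2,6). |black|=2
Step 2: on WHITE (2,6): turn R to N, flip to black, move to (1,6). |black|=3
Step 3: on WHITE (1,6): turn R to E, flip to black, move to (1,7). |black|=4
Step 4: on WHITE (1,7): turn R to S, flip to black, move to (2,7). |black|=5
Step 5: on BLACK (2,7): turn L to E, flip to white, move to (2,8). |black|=4
Step 6: on WHITE (2,8): turn R to S, flip to black, move to (3,8). |black|=5
Step 7: on WHITE (3,8): turn R to W, flip to black, move to (3,7). |black|=6
Step 8: on WHITE (3,7): turn R to N, flip to black, move to (2,7). |black|=7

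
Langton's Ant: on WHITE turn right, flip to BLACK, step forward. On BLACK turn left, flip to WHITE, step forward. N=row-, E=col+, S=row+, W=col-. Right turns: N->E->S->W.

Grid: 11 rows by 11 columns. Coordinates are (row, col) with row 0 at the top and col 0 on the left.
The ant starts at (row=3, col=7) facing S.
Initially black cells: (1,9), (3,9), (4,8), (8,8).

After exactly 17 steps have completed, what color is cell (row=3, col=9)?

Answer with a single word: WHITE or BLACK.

Answer: WHITE

Derivation:
Step 1: on WHITE (3,7): turn R to W, flip to black, move to (3,6). |black|=5
Step 2: on WHITE (3,6): turn R to N, flip to black, move to (2,6). |black|=6
Step 3: on WHITE (2,6): turn R to E, flip to black, move to (2,7). |black|=7
Step 4: on WHITE (2,7): turn R to S, flip to black, move to (3,7). |black|=8
Step 5: on BLACK (3,7): turn L to E, flip to white, move to (3,8). |black|=7
Step 6: on WHITE (3,8): turn R to S, flip to black, move to (4,8). |black|=8
Step 7: on BLACK (4,8): turn L to E, flip to white, move to (4,9). |black|=7
Step 8: on WHITE (4,9): turn R to S, flip to black, move to (5,9). |black|=8
Step 9: on WHITE (5,9): turn R to W, flip to black, move to (5,8). |black|=9
Step 10: on WHITE (5,8): turn R to N, flip to black, move to (4,8). |black|=10
Step 11: on WHITE (4,8): turn R to E, flip to black, move to (4,9). |black|=11
Step 12: on BLACK (4,9): turn L to N, flip to white, move to (3,9). |black|=10
Step 13: on BLACK (3,9): turn L to W, flip to white, move to (3,8). |black|=9
Step 14: on BLACK (3,8): turn L to S, flip to white, move to (4,8). |black|=8
Step 15: on BLACK (4,8): turn L to E, flip to white, move to (4,9). |black|=7
Step 16: on WHITE (4,9): turn R to S, flip to black, move to (5,9). |black|=8
Step 17: on BLACK (5,9): turn L to E, flip to white, move to (5,10). |black|=7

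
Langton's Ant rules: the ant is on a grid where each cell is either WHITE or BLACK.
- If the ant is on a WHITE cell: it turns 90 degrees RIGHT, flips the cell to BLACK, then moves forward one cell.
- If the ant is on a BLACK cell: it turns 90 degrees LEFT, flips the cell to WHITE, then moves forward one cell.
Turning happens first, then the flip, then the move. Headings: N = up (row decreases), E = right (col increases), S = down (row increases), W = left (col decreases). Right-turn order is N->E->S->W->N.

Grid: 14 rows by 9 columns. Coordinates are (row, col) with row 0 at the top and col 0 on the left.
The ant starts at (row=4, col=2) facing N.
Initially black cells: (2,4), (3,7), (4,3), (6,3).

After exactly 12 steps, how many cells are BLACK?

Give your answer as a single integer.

Answer: 10

Derivation:
Step 1: on WHITE (4,2): turn R to E, flip to black, move to (4,3). |black|=5
Step 2: on BLACK (4,3): turn L to N, flip to white, move to (3,3). |black|=4
Step 3: on WHITE (3,3): turn R to E, flip to black, move to (3,4). |black|=5
Step 4: on WHITE (3,4): turn R to S, flip to black, move to (4,4). |black|=6
Step 5: on WHITE (4,4): turn R to W, flip to black, move to (4,3). |black|=7
Step 6: on WHITE (4,3): turn R to N, flip to black, move to (3,3). |black|=8
Step 7: on BLACK (3,3): turn L to W, flip to white, move to (3,2). |black|=7
Step 8: on WHITE (3,2): turn R to N, flip to black, move to (2,2). |black|=8
Step 9: on WHITE (2,2): turn R to E, flip to black, move to (2,3). |black|=9
Step 10: on WHITE (2,3): turn R to S, flip to black, move to (3,3). |black|=10
Step 11: on WHITE (3,3): turn R to W, flip to black, move to (3,2). |black|=11
Step 12: on BLACK (3,2): turn L to S, flip to white, move to (4,2). |black|=10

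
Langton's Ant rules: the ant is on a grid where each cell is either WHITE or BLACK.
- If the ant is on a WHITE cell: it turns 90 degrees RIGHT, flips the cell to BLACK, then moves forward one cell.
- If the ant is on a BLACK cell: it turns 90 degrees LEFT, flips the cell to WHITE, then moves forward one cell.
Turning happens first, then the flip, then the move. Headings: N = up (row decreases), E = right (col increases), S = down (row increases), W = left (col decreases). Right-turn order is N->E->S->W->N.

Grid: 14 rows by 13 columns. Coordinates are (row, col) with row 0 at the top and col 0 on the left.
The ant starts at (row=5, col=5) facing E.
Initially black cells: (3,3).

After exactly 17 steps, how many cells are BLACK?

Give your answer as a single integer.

Step 1: on WHITE (5,5): turn R to S, flip to black, move to (6,5). |black|=2
Step 2: on WHITE (6,5): turn R to W, flip to black, move to (6,4). |black|=3
Step 3: on WHITE (6,4): turn R to N, flip to black, move to (5,4). |black|=4
Step 4: on WHITE (5,4): turn R to E, flip to black, move to (5,5). |black|=5
Step 5: on BLACK (5,5): turn L to N, flip to white, move to (4,5). |black|=4
Step 6: on WHITE (4,5): turn R to E, flip to black, move to (4,6). |black|=5
Step 7: on WHITE (4,6): turn R to S, flip to black, move to (5,6). |black|=6
Step 8: on WHITE (5,6): turn R to W, flip to black, move to (5,5). |black|=7
Step 9: on WHITE (5,5): turn R to N, flip to black, move to (4,5). |black|=8
Step 10: on BLACK (4,5): turn L to W, flip to white, move to (4,4). |black|=7
Step 11: on WHITE (4,4): turn R to N, flip to black, move to (3,4). |black|=8
Step 12: on WHITE (3,4): turn R to E, flip to black, move to (3,5). |black|=9
Step 13: on WHITE (3,5): turn R to S, flip to black, move to (4,5). |black|=10
Step 14: on WHITE (4,5): turn R to W, flip to black, move to (4,4). |black|=11
Step 15: on BLACK (4,4): turn L to S, flip to white, move to (5,4). |black|=10
Step 16: on BLACK (5,4): turn L to E, flip to white, move to (5,5). |black|=9
Step 17: on BLACK (5,5): turn L to N, flip to white, move to (4,5). |black|=8

Answer: 8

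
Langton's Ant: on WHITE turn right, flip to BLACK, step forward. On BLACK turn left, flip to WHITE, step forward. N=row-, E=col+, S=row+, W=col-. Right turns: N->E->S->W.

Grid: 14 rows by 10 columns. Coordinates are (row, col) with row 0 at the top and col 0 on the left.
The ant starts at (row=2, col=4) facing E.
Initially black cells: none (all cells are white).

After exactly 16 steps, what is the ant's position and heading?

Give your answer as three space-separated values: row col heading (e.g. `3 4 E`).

Step 1: on WHITE (2,4): turn R to S, flip to black, move to (3,4). |black|=1
Step 2: on WHITE (3,4): turn R to W, flip to black, move to (3,3). |black|=2
Step 3: on WHITE (3,3): turn R to N, flip to black, move to (2,3). |black|=3
Step 4: on WHITE (2,3): turn R to E, flip to black, move to (2,4). |black|=4
Step 5: on BLACK (2,4): turn L to N, flip to white, move to (1,4). |black|=3
Step 6: on WHITE (1,4): turn R to E, flip to black, move to (1,5). |black|=4
Step 7: on WHITE (1,5): turn R to S, flip to black, move to (2,5). |black|=5
Step 8: on WHITE (2,5): turn R to W, flip to black, move to (2,4). |black|=6
Step 9: on WHITE (2,4): turn R to N, flip to black, move to (1,4). |black|=7
Step 10: on BLACK (1,4): turn L to W, flip to white, move to (1,3). |black|=6
Step 11: on WHITE (1,3): turn R to N, flip to black, move to (0,3). |black|=7
Step 12: on WHITE (0,3): turn R to E, flip to black, move to (0,4). |black|=8
Step 13: on WHITE (0,4): turn R to S, flip to black, move to (1,4). |black|=9
Step 14: on WHITE (1,4): turn R to W, flip to black, move to (1,3). |black|=10
Step 15: on BLACK (1,3): turn L to S, flip to white, move to (2,3). |black|=9
Step 16: on BLACK (2,3): turn L to E, flip to white, move to (2,4). |black|=8

Answer: 2 4 E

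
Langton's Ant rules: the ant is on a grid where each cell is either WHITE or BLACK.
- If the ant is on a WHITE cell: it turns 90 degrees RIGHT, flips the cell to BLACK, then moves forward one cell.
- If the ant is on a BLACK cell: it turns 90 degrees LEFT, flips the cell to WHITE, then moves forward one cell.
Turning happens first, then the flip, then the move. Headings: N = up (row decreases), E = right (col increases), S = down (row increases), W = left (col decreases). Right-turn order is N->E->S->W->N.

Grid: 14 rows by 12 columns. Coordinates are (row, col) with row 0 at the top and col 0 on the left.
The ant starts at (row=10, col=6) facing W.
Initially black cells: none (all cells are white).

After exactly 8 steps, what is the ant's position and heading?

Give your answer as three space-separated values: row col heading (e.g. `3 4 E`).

Answer: 10 6 E

Derivation:
Step 1: on WHITE (10,6): turn R to N, flip to black, move to (9,6). |black|=1
Step 2: on WHITE (9,6): turn R to E, flip to black, move to (9,7). |black|=2
Step 3: on WHITE (9,7): turn R to S, flip to black, move to (10,7). |black|=3
Step 4: on WHITE (10,7): turn R to W, flip to black, move to (10,6). |black|=4
Step 5: on BLACK (10,6): turn L to S, flip to white, move to (11,6). |black|=3
Step 6: on WHITE (11,6): turn R to W, flip to black, move to (11,5). |black|=4
Step 7: on WHITE (11,5): turn R to N, flip to black, move to (10,5). |black|=5
Step 8: on WHITE (10,5): turn R to E, flip to black, move to (10,6). |black|=6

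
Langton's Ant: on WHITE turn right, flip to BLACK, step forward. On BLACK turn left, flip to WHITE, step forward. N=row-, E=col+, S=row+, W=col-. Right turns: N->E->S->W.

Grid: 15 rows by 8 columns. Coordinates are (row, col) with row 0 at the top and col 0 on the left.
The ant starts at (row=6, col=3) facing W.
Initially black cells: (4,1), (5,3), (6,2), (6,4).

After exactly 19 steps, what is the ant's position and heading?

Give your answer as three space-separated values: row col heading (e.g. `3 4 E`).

Answer: 4 2 N

Derivation:
Step 1: on WHITE (6,3): turn R to N, flip to black, move to (5,3). |black|=5
Step 2: on BLACK (5,3): turn L to W, flip to white, move to (5,2). |black|=4
Step 3: on WHITE (5,2): turn R to N, flip to black, move to (4,2). |black|=5
Step 4: on WHITE (4,2): turn R to E, flip to black, move to (4,3). |black|=6
Step 5: on WHITE (4,3): turn R to S, flip to black, move to (5,3). |black|=7
Step 6: on WHITE (5,3): turn R to W, flip to black, move to (5,2). |black|=8
Step 7: on BLACK (5,2): turn L to S, flip to white, move to (6,2). |black|=7
Step 8: on BLACK (6,2): turn L to E, flip to white, move to (6,3). |black|=6
Step 9: on BLACK (6,3): turn L to N, flip to white, move to (5,3). |black|=5
Step 10: on BLACK (5,3): turn L to W, flip to white, move to (5,2). |black|=4
Step 11: on WHITE (5,2): turn R to N, flip to black, move to (4,2). |black|=5
Step 12: on BLACK (4,2): turn L to W, flip to white, move to (4,1). |black|=4
Step 13: on BLACK (4,1): turn L to S, flip to white, move to (5,1). |black|=3
Step 14: on WHITE (5,1): turn R to W, flip to black, move to (5,0). |black|=4
Step 15: on WHITE (5,0): turn R to N, flip to black, move to (4,0). |black|=5
Step 16: on WHITE (4,0): turn R to E, flip to black, move to (4,1). |black|=6
Step 17: on WHITE (4,1): turn R to S, flip to black, move to (5,1). |black|=7
Step 18: on BLACK (5,1): turn L to E, flip to white, move to (5,2). |black|=6
Step 19: on BLACK (5,2): turn L to N, flip to white, move to (4,2). |black|=5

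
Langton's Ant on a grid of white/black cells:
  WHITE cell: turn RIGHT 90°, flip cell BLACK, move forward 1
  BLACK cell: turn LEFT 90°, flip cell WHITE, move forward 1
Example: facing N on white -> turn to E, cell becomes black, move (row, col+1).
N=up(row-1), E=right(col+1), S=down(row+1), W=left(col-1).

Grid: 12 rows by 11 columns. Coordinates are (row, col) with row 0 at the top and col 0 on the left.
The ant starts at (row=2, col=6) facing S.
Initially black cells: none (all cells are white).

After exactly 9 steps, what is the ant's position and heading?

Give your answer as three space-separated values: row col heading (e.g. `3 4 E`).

Step 1: on WHITE (2,6): turn R to W, flip to black, move to (2,5). |black|=1
Step 2: on WHITE (2,5): turn R to N, flip to black, move to (1,5). |black|=2
Step 3: on WHITE (1,5): turn R to E, flip to black, move to (1,6). |black|=3
Step 4: on WHITE (1,6): turn R to S, flip to black, move to (2,6). |black|=4
Step 5: on BLACK (2,6): turn L to E, flip to white, move to (2,7). |black|=3
Step 6: on WHITE (2,7): turn R to S, flip to black, move to (3,7). |black|=4
Step 7: on WHITE (3,7): turn R to W, flip to black, move to (3,6). |black|=5
Step 8: on WHITE (3,6): turn R to N, flip to black, move to (2,6). |black|=6
Step 9: on WHITE (2,6): turn R to E, flip to black, move to (2,7). |black|=7

Answer: 2 7 E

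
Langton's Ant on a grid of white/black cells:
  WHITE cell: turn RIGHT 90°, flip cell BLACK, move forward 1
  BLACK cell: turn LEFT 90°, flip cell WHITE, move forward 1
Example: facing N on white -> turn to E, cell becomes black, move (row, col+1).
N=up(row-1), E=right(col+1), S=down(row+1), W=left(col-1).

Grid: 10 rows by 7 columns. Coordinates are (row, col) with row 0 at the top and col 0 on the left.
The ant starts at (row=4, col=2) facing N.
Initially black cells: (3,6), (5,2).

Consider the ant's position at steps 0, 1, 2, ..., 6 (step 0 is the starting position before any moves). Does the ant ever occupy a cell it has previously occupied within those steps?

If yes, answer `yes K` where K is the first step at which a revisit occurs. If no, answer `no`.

Answer: no

Derivation:
Step 1: on WHITE (4,2): turn R to E, flip to black, move to (4,3). |black|=3 — new cell
Step 2: on WHITE (4,3): turn R to S, flip to black, move to (5,3). |black|=4 — new cell
Step 3: on WHITE (5,3): turn R to W, flip to black, move to (5,2). |black|=5 — new cell
Step 4: on BLACK (5,2): turn L to S, flip to white, move to (6,2). |black|=4 — new cell
Step 5: on WHITE (6,2): turn R to W, flip to black, move to (6,1). |black|=5 — new cell
Step 6: on WHITE (6,1): turn R to N, flip to black, move to (5,1). |black|=6 — new cell
No revisit within 6 steps.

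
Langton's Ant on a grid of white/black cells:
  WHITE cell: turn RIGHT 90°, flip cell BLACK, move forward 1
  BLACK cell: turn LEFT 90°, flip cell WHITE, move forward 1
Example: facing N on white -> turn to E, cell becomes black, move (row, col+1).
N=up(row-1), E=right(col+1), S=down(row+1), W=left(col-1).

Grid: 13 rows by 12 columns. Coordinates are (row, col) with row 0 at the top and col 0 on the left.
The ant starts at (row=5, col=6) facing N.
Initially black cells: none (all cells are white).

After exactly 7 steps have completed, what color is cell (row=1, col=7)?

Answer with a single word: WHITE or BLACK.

Step 1: on WHITE (5,6): turn R to E, flip to black, move to (5,7). |black|=1
Step 2: on WHITE (5,7): turn R to S, flip to black, move to (6,7). |black|=2
Step 3: on WHITE (6,7): turn R to W, flip to black, move to (6,6). |black|=3
Step 4: on WHITE (6,6): turn R to N, flip to black, move to (5,6). |black|=4
Step 5: on BLACK (5,6): turn L to W, flip to white, move to (5,5). |black|=3
Step 6: on WHITE (5,5): turn R to N, flip to black, move to (4,5). |black|=4
Step 7: on WHITE (4,5): turn R to E, flip to black, move to (4,6). |black|=5

Answer: WHITE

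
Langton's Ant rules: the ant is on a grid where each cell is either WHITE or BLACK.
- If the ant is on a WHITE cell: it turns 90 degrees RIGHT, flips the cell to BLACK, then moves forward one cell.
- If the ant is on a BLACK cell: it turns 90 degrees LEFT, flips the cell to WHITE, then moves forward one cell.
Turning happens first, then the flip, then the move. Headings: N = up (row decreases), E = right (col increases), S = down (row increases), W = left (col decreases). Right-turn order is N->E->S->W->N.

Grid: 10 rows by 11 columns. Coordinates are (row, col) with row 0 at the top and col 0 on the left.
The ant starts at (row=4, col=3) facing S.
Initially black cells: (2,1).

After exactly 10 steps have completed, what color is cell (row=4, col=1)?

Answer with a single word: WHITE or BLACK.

Step 1: on WHITE (4,3): turn R to W, flip to black, move to (4,2). |black|=2
Step 2: on WHITE (4,2): turn R to N, flip to black, move to (3,2). |black|=3
Step 3: on WHITE (3,2): turn R to E, flip to black, move to (3,3). |black|=4
Step 4: on WHITE (3,3): turn R to S, flip to black, move to (4,3). |black|=5
Step 5: on BLACK (4,3): turn L to E, flip to white, move to (4,4). |black|=4
Step 6: on WHITE (4,4): turn R to S, flip to black, move to (5,4). |black|=5
Step 7: on WHITE (5,4): turn R to W, flip to black, move to (5,3). |black|=6
Step 8: on WHITE (5,3): turn R to N, flip to black, move to (4,3). |black|=7
Step 9: on WHITE (4,3): turn R to E, flip to black, move to (4,4). |black|=8
Step 10: on BLACK (4,4): turn L to N, flip to white, move to (3,4). |black|=7

Answer: WHITE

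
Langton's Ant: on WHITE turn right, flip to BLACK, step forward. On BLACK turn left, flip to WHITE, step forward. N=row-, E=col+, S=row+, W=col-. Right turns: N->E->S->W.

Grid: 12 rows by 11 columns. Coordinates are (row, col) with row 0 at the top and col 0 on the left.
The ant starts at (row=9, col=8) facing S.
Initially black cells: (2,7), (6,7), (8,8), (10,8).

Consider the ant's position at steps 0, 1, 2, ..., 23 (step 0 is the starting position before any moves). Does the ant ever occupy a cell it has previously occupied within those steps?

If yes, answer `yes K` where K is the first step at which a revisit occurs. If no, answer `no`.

Step 1: on WHITE (9,8): turn R to W, flip to black, move to (9,7). |black|=5 — new cell
Step 2: on WHITE (9,7): turn R to N, flip to black, move to (8,7). |black|=6 — new cell
Step 3: on WHITE (8,7): turn R to E, flip to black, move to (8,8). |black|=7 — new cell
Step 4: on BLACK (8,8): turn L to N, flip to white, move to (7,8). |black|=6 — new cell
Step 5: on WHITE (7,8): turn R to E, flip to black, move to (7,9). |black|=7 — new cell
Step 6: on WHITE (7,9): turn R to S, flip to black, move to (8,9). |black|=8 — new cell
Step 7: on WHITE (8,9): turn R to W, flip to black, move to (8,8). |black|=9 — REVISIT

Answer: yes 7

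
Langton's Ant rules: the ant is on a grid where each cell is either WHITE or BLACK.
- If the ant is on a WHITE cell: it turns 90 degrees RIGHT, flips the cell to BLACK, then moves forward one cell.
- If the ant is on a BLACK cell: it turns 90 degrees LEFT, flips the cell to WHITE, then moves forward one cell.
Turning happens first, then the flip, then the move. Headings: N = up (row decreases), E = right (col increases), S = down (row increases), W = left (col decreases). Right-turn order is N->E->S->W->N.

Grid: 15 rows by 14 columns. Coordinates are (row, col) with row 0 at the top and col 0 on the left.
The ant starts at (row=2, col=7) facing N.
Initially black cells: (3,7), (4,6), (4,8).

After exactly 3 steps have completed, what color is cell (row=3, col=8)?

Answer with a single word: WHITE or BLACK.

Answer: BLACK

Derivation:
Step 1: on WHITE (2,7): turn R to E, flip to black, move to (2,8). |black|=4
Step 2: on WHITE (2,8): turn R to S, flip to black, move to (3,8). |black|=5
Step 3: on WHITE (3,8): turn R to W, flip to black, move to (3,7). |black|=6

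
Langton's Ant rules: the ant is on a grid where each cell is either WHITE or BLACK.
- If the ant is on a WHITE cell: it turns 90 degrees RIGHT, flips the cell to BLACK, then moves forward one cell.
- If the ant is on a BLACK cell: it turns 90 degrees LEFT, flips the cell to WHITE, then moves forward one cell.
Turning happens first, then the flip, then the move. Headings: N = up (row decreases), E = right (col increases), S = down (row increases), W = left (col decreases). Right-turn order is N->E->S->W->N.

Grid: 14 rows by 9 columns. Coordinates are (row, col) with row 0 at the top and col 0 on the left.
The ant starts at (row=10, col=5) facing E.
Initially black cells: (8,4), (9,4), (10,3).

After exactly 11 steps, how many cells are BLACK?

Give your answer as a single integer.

Step 1: on WHITE (10,5): turn R to S, flip to black, move to (11,5). |black|=4
Step 2: on WHITE (11,5): turn R to W, flip to black, move to (11,4). |black|=5
Step 3: on WHITE (11,4): turn R to N, flip to black, move to (10,4). |black|=6
Step 4: on WHITE (10,4): turn R to E, flip to black, move to (10,5). |black|=7
Step 5: on BLACK (10,5): turn L to N, flip to white, move to (9,5). |black|=6
Step 6: on WHITE (9,5): turn R to E, flip to black, move to (9,6). |black|=7
Step 7: on WHITE (9,6): turn R to S, flip to black, move to (10,6). |black|=8
Step 8: on WHITE (10,6): turn R to W, flip to black, move to (10,5). |black|=9
Step 9: on WHITE (10,5): turn R to N, flip to black, move to (9,5). |black|=10
Step 10: on BLACK (9,5): turn L to W, flip to white, move to (9,4). |black|=9
Step 11: on BLACK (9,4): turn L to S, flip to white, move to (10,4). |black|=8

Answer: 8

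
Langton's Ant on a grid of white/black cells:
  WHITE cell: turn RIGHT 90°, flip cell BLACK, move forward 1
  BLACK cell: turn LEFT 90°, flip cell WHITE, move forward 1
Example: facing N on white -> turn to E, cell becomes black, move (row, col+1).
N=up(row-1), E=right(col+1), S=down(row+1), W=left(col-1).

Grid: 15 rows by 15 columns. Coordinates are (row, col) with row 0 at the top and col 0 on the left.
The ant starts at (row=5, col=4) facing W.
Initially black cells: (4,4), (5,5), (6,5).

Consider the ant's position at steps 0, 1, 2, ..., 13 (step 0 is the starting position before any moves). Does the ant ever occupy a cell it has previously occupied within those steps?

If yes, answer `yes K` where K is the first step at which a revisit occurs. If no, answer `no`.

Step 1: on WHITE (5,4): turn R to N, flip to black, move to (4,4). |black|=4 — new cell
Step 2: on BLACK (4,4): turn L to W, flip to white, move to (4,3). |black|=3 — new cell
Step 3: on WHITE (4,3): turn R to N, flip to black, move to (3,3). |black|=4 — new cell
Step 4: on WHITE (3,3): turn R to E, flip to black, move to (3,4). |black|=5 — new cell
Step 5: on WHITE (3,4): turn R to S, flip to black, move to (4,4). |black|=6 — REVISIT

Answer: yes 5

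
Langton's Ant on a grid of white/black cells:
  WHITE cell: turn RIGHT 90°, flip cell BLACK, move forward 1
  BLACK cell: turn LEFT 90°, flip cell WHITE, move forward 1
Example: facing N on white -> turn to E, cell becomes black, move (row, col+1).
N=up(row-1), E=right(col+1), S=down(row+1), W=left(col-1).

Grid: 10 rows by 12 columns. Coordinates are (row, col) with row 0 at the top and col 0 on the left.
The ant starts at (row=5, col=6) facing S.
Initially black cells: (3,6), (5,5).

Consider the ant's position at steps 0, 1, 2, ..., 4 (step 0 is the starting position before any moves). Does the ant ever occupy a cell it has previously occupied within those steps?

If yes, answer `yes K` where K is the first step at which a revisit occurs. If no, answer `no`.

Answer: no

Derivation:
Step 1: on WHITE (5,6): turn R to W, flip to black, move to (5,5). |black|=3 — new cell
Step 2: on BLACK (5,5): turn L to S, flip to white, move to (6,5). |black|=2 — new cell
Step 3: on WHITE (6,5): turn R to W, flip to black, move to (6,4). |black|=3 — new cell
Step 4: on WHITE (6,4): turn R to N, flip to black, move to (5,4). |black|=4 — new cell
No revisit within 4 steps.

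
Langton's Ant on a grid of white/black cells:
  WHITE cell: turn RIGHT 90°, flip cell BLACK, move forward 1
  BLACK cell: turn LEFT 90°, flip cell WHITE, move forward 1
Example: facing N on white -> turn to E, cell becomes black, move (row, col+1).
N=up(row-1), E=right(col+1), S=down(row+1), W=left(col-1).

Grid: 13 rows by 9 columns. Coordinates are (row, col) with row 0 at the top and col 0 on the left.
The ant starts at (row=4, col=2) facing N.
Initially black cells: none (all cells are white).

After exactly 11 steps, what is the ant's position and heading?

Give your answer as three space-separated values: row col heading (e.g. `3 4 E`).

Step 1: on WHITE (4,2): turn R to E, flip to black, move to (4,3). |black|=1
Step 2: on WHITE (4,3): turn R to S, flip to black, move to (5,3). |black|=2
Step 3: on WHITE (5,3): turn R to W, flip to black, move to (5,2). |black|=3
Step 4: on WHITE (5,2): turn R to N, flip to black, move to (4,2). |black|=4
Step 5: on BLACK (4,2): turn L to W, flip to white, move to (4,1). |black|=3
Step 6: on WHITE (4,1): turn R to N, flip to black, move to (3,1). |black|=4
Step 7: on WHITE (3,1): turn R to E, flip to black, move to (3,2). |black|=5
Step 8: on WHITE (3,2): turn R to S, flip to black, move to (4,2). |black|=6
Step 9: on WHITE (4,2): turn R to W, flip to black, move to (4,1). |black|=7
Step 10: on BLACK (4,1): turn L to S, flip to white, move to (5,1). |black|=6
Step 11: on WHITE (5,1): turn R to W, flip to black, move to (5,0). |black|=7

Answer: 5 0 W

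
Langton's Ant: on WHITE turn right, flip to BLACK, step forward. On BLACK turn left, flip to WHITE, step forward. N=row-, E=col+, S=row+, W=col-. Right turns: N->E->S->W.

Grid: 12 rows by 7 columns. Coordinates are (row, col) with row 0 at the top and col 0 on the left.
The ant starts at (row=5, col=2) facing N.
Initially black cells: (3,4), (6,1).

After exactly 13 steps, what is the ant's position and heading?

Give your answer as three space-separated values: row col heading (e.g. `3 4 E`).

Step 1: on WHITE (5,2): turn R to E, flip to black, move to (5,3). |black|=3
Step 2: on WHITE (5,3): turn R to S, flip to black, move to (6,3). |black|=4
Step 3: on WHITE (6,3): turn R to W, flip to black, move to (6,2). |black|=5
Step 4: on WHITE (6,2): turn R to N, flip to black, move to (5,2). |black|=6
Step 5: on BLACK (5,2): turn L to W, flip to white, move to (5,1). |black|=5
Step 6: on WHITE (5,1): turn R to N, flip to black, move to (4,1). |black|=6
Step 7: on WHITE (4,1): turn R to E, flip to black, move to (4,2). |black|=7
Step 8: on WHITE (4,2): turn R to S, flip to black, move to (5,2). |black|=8
Step 9: on WHITE (5,2): turn R to W, flip to black, move to (5,1). |black|=9
Step 10: on BLACK (5,1): turn L to S, flip to white, move to (6,1). |black|=8
Step 11: on BLACK (6,1): turn L to E, flip to white, move to (6,2). |black|=7
Step 12: on BLACK (6,2): turn L to N, flip to white, move to (5,2). |black|=6
Step 13: on BLACK (5,2): turn L to W, flip to white, move to (5,1). |black|=5

Answer: 5 1 W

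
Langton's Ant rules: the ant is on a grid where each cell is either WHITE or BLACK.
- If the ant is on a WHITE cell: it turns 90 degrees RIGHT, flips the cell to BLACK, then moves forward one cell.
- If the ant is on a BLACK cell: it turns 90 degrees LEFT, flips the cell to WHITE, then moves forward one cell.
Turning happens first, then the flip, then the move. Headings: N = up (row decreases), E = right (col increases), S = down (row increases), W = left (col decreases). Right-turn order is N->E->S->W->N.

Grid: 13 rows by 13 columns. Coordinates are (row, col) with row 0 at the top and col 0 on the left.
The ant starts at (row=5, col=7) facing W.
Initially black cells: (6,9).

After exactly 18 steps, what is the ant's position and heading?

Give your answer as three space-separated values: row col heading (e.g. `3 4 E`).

Step 1: on WHITE (5,7): turn R to N, flip to black, move to (4,7). |black|=2
Step 2: on WHITE (4,7): turn R to E, flip to black, move to (4,8). |black|=3
Step 3: on WHITE (4,8): turn R to S, flip to black, move to (5,8). |black|=4
Step 4: on WHITE (5,8): turn R to W, flip to black, move to (5,7). |black|=5
Step 5: on BLACK (5,7): turn L to S, flip to white, move to (6,7). |black|=4
Step 6: on WHITE (6,7): turn R to W, flip to black, move to (6,6). |black|=5
Step 7: on WHITE (6,6): turn R to N, flip to black, move to (5,6). |black|=6
Step 8: on WHITE (5,6): turn R to E, flip to black, move to (5,7). |black|=7
Step 9: on WHITE (5,7): turn R to S, flip to black, move to (6,7). |black|=8
Step 10: on BLACK (6,7): turn L to E, flip to white, move to (6,8). |black|=7
Step 11: on WHITE (6,8): turn R to S, flip to black, move to (7,8). |black|=8
Step 12: on WHITE (7,8): turn R to W, flip to black, move to (7,7). |black|=9
Step 13: on WHITE (7,7): turn R to N, flip to black, move to (6,7). |black|=10
Step 14: on WHITE (6,7): turn R to E, flip to black, move to (6,8). |black|=11
Step 15: on BLACK (6,8): turn L to N, flip to white, move to (5,8). |black|=10
Step 16: on BLACK (5,8): turn L to W, flip to white, move to (5,7). |black|=9
Step 17: on BLACK (5,7): turn L to S, flip to white, move to (6,7). |black|=8
Step 18: on BLACK (6,7): turn L to E, flip to white, move to (6,8). |black|=7

Answer: 6 8 E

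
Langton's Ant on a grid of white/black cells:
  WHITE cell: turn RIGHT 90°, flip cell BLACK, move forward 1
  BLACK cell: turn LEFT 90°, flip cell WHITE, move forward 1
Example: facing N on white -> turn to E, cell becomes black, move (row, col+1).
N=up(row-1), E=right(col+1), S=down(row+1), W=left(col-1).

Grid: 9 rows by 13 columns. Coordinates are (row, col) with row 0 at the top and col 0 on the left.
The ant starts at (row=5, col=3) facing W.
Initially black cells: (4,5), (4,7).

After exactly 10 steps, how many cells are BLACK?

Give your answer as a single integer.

Step 1: on WHITE (5,3): turn R to N, flip to black, move to (4,3). |black|=3
Step 2: on WHITE (4,3): turn R to E, flip to black, move to (4,4). |black|=4
Step 3: on WHITE (4,4): turn R to S, flip to black, move to (5,4). |black|=5
Step 4: on WHITE (5,4): turn R to W, flip to black, move to (5,3). |black|=6
Step 5: on BLACK (5,3): turn L to S, flip to white, move to (6,3). |black|=5
Step 6: on WHITE (6,3): turn R to W, flip to black, move to (6,2). |black|=6
Step 7: on WHITE (6,2): turn R to N, flip to black, move to (5,2). |black|=7
Step 8: on WHITE (5,2): turn R to E, flip to black, move to (5,3). |black|=8
Step 9: on WHITE (5,3): turn R to S, flip to black, move to (6,3). |black|=9
Step 10: on BLACK (6,3): turn L to E, flip to white, move to (6,4). |black|=8

Answer: 8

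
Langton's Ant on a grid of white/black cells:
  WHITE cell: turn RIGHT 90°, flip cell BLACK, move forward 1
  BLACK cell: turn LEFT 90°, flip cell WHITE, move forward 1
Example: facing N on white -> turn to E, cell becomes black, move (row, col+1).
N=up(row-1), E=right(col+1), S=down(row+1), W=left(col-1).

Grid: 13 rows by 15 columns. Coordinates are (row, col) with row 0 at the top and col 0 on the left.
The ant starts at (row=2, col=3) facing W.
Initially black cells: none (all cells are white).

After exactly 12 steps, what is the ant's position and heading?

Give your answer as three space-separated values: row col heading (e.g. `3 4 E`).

Step 1: on WHITE (2,3): turn R to N, flip to black, move to (1,3). |black|=1
Step 2: on WHITE (1,3): turn R to E, flip to black, move to (1,4). |black|=2
Step 3: on WHITE (1,4): turn R to S, flip to black, move to (2,4). |black|=3
Step 4: on WHITE (2,4): turn R to W, flip to black, move to (2,3). |black|=4
Step 5: on BLACK (2,3): turn L to S, flip to white, move to (3,3). |black|=3
Step 6: on WHITE (3,3): turn R to W, flip to black, move to (3,2). |black|=4
Step 7: on WHITE (3,2): turn R to N, flip to black, move to (2,2). |black|=5
Step 8: on WHITE (2,2): turn R to E, flip to black, move to (2,3). |black|=6
Step 9: on WHITE (2,3): turn R to S, flip to black, move to (3,3). |black|=7
Step 10: on BLACK (3,3): turn L to E, flip to white, move to (3,4). |black|=6
Step 11: on WHITE (3,4): turn R to S, flip to black, move to (4,4). |black|=7
Step 12: on WHITE (4,4): turn R to W, flip to black, move to (4,3). |black|=8

Answer: 4 3 W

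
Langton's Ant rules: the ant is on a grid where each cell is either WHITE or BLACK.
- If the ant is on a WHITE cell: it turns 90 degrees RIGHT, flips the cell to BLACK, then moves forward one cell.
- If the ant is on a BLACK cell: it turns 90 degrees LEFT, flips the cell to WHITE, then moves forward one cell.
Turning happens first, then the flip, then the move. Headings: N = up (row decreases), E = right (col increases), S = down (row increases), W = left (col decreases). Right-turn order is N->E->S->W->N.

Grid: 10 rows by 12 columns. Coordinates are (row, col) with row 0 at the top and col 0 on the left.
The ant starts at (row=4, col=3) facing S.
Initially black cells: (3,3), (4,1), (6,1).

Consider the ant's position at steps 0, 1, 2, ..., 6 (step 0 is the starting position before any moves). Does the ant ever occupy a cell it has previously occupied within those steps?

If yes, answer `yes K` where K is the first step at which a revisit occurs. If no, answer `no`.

Answer: no

Derivation:
Step 1: on WHITE (4,3): turn R to W, flip to black, move to (4,2). |black|=4 — new cell
Step 2: on WHITE (4,2): turn R to N, flip to black, move to (3,2). |black|=5 — new cell
Step 3: on WHITE (3,2): turn R to E, flip to black, move to (3,3). |black|=6 — new cell
Step 4: on BLACK (3,3): turn L to N, flip to white, move to (2,3). |black|=5 — new cell
Step 5: on WHITE (2,3): turn R to E, flip to black, move to (2,4). |black|=6 — new cell
Step 6: on WHITE (2,4): turn R to S, flip to black, move to (3,4). |black|=7 — new cell
No revisit within 6 steps.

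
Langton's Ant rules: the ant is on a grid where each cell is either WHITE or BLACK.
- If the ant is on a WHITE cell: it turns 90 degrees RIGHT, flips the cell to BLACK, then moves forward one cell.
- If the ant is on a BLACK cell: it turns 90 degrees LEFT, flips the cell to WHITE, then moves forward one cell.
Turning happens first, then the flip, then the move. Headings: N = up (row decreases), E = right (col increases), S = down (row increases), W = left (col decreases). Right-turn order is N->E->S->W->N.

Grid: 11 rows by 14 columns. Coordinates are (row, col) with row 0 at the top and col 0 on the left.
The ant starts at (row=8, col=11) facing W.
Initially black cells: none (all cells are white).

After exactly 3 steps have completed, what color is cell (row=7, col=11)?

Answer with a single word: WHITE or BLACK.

Answer: BLACK

Derivation:
Step 1: on WHITE (8,11): turn R to N, flip to black, move to (7,11). |black|=1
Step 2: on WHITE (7,11): turn R to E, flip to black, move to (7,12). |black|=2
Step 3: on WHITE (7,12): turn R to S, flip to black, move to (8,12). |black|=3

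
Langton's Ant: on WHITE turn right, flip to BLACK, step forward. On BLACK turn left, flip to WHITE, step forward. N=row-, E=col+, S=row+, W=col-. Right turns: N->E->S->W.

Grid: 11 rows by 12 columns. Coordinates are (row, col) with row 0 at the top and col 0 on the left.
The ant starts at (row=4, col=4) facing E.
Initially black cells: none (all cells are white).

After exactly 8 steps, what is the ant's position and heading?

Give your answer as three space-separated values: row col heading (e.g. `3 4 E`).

Answer: 4 4 W

Derivation:
Step 1: on WHITE (4,4): turn R to S, flip to black, move to (5,4). |black|=1
Step 2: on WHITE (5,4): turn R to W, flip to black, move to (5,3). |black|=2
Step 3: on WHITE (5,3): turn R to N, flip to black, move to (4,3). |black|=3
Step 4: on WHITE (4,3): turn R to E, flip to black, move to (4,4). |black|=4
Step 5: on BLACK (4,4): turn L to N, flip to white, move to (3,4). |black|=3
Step 6: on WHITE (3,4): turn R to E, flip to black, move to (3,5). |black|=4
Step 7: on WHITE (3,5): turn R to S, flip to black, move to (4,5). |black|=5
Step 8: on WHITE (4,5): turn R to W, flip to black, move to (4,4). |black|=6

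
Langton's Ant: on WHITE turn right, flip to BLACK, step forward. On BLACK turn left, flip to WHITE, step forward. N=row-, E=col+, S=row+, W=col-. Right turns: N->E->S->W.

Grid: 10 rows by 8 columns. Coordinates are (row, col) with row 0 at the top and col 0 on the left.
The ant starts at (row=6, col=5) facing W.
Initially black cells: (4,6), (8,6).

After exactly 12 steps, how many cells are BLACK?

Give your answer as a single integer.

Answer: 8

Derivation:
Step 1: on WHITE (6,5): turn R to N, flip to black, move to (5,5). |black|=3
Step 2: on WHITE (5,5): turn R to E, flip to black, move to (5,6). |black|=4
Step 3: on WHITE (5,6): turn R to S, flip to black, move to (6,6). |black|=5
Step 4: on WHITE (6,6): turn R to W, flip to black, move to (6,5). |black|=6
Step 5: on BLACK (6,5): turn L to S, flip to white, move to (7,5). |black|=5
Step 6: on WHITE (7,5): turn R to W, flip to black, move to (7,4). |black|=6
Step 7: on WHITE (7,4): turn R to N, flip to black, move to (6,4). |black|=7
Step 8: on WHITE (6,4): turn R to E, flip to black, move to (6,5). |black|=8
Step 9: on WHITE (6,5): turn R to S, flip to black, move to (7,5). |black|=9
Step 10: on BLACK (7,5): turn L to E, flip to white, move to (7,6). |black|=8
Step 11: on WHITE (7,6): turn R to S, flip to black, move to (8,6). |black|=9
Step 12: on BLACK (8,6): turn L to E, flip to white, move to (8,7). |black|=8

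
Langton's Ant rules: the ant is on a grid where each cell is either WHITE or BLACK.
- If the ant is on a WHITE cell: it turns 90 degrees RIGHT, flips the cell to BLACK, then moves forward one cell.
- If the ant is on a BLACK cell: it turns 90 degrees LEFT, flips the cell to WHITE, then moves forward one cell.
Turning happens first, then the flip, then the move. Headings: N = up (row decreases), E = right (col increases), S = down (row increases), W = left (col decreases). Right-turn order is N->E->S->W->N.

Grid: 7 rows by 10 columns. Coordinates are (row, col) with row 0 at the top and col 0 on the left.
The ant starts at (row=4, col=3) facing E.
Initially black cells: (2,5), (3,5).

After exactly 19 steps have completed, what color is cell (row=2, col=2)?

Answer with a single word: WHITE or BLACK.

Step 1: on WHITE (4,3): turn R to S, flip to black, move to (5,3). |black|=3
Step 2: on WHITE (5,3): turn R to W, flip to black, move to (5,2). |black|=4
Step 3: on WHITE (5,2): turn R to N, flip to black, move to (4,2). |black|=5
Step 4: on WHITE (4,2): turn R to E, flip to black, move to (4,3). |black|=6
Step 5: on BLACK (4,3): turn L to N, flip to white, move to (3,3). |black|=5
Step 6: on WHITE (3,3): turn R to E, flip to black, move to (3,4). |black|=6
Step 7: on WHITE (3,4): turn R to S, flip to black, move to (4,4). |black|=7
Step 8: on WHITE (4,4): turn R to W, flip to black, move to (4,3). |black|=8
Step 9: on WHITE (4,3): turn R to N, flip to black, move to (3,3). |black|=9
Step 10: on BLACK (3,3): turn L to W, flip to white, move to (3,2). |black|=8
Step 11: on WHITE (3,2): turn R to N, flip to black, move to (2,2). |black|=9
Step 12: on WHITE (2,2): turn R to E, flip to black, move to (2,3). |black|=10
Step 13: on WHITE (2,3): turn R to S, flip to black, move to (3,3). |black|=11
Step 14: on WHITE (3,3): turn R to W, flip to black, move to (3,2). |black|=12
Step 15: on BLACK (3,2): turn L to S, flip to white, move to (4,2). |black|=11
Step 16: on BLACK (4,2): turn L to E, flip to white, move to (4,3). |black|=10
Step 17: on BLACK (4,3): turn L to N, flip to white, move to (3,3). |black|=9
Step 18: on BLACK (3,3): turn L to W, flip to white, move to (3,2). |black|=8
Step 19: on WHITE (3,2): turn R to N, flip to black, move to (2,2). |black|=9

Answer: BLACK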